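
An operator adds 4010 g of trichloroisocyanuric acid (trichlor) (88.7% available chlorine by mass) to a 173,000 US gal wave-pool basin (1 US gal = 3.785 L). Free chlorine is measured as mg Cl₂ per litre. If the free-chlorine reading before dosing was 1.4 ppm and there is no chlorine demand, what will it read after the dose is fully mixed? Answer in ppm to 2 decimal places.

Volume: 173,000 US gal × 3.785 L/gal = 654,805 L.
Available chlorine delivered: 4010 g × 0.887 = 3557 g as Cl₂.
Concentration rise: 3557 g / 654,805 L = 5.432 mg/L = 5.43 ppm.
Final FC: 1.4 + 5.43 = 6.83 ppm.

6.83 ppm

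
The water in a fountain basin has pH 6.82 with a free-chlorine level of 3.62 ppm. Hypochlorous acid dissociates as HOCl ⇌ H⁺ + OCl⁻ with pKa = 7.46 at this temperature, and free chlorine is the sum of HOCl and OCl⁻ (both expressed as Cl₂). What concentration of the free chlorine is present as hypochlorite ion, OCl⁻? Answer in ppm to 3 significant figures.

[OCl⁻]/[HOCl] = 10^(pH − pKa) = 10^(6.82 − 7.46) = 10^-0.64 = 0.2291.
Fraction as HOCl = 1 / (1 + 0.2291) = 0.8136.
OCl⁻ = (1 − 0.8136) × 3.62 ppm = 0.6747 ppm.

0.675 ppm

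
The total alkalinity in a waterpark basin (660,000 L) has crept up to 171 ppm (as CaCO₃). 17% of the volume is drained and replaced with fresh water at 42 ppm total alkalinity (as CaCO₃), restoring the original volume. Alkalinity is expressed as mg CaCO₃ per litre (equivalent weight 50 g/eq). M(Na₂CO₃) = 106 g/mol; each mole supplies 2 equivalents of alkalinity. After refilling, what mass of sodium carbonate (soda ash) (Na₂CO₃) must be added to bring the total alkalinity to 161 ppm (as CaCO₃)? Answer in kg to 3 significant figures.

8.35 kg

After draining 17% and refilling: 171 × 0.83 + 42 × 0.17 = 149.07 ppm.
Deficit to target: 161 − 149.07 = 11.93 mg/L.
As CaCO₃: 11.93 mg/L × 660,000 L = 7874 g; ÷ 50 g/eq ÷ 2 = 78.74 mol Na₂CO₃.
Mass: 78.74 × 106 = 8346 g.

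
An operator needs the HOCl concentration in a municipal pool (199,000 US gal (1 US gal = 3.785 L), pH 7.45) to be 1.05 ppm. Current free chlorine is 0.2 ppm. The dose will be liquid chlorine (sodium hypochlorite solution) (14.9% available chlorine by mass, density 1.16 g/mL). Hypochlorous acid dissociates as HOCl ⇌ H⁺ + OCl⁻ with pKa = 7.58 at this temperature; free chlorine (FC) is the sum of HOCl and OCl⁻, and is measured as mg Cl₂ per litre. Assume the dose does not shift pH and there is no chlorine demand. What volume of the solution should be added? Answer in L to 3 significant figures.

Volume: 199,000 US gal × 3.785 L/gal = 753,215 L.
[OCl⁻]/[HOCl] = 10^(pH − pKa) = 10^(7.45 − 7.58) = 0.7413; fraction as HOCl = 1/(1 + 0.7413) = 0.5743.
Free chlorine required for 1.05 ppm HOCl: 1.05 / 0.5743 = 1.828 ppm.
FC to add: 1.828 − 0.2 = 1.628 mg/L as Cl₂.
Cl₂ equivalent: 1.628 mg/L × 753,215 L = 1227 g.
Product at 14.9% available Cl: 1227 / 0.149 = 8232 g.
Volume: 8232 g ÷ 1.16 g/mL = 7096 mL.

7.10 L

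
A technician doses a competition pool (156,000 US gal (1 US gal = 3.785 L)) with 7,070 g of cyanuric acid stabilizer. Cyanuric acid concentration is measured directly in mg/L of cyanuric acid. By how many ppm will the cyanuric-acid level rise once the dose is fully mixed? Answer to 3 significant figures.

Volume: 156,000 US gal × 3.785 L/gal = 590,460 L.
Rise: 7,070 g / 590,460 L × 1000 = 11.97 mg/L.

12.0 ppm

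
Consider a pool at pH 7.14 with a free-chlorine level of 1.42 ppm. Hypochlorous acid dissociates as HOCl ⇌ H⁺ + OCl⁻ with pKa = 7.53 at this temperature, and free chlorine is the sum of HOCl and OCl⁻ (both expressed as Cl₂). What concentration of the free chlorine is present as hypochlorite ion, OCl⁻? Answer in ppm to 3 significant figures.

[OCl⁻]/[HOCl] = 10^(pH − pKa) = 10^(7.14 − 7.53) = 10^-0.39 = 0.4074.
Fraction as HOCl = 1 / (1 + 0.4074) = 0.7105.
OCl⁻ = (1 − 0.7105) × 1.42 ppm = 0.411 ppm.

0.411 ppm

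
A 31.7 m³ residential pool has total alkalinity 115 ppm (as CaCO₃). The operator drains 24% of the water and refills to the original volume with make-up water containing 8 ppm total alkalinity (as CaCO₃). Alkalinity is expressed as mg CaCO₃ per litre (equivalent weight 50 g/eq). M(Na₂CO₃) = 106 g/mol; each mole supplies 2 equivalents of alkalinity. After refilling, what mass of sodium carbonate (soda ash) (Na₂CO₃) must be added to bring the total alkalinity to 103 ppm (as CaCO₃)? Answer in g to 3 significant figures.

Volume: 31.7 m³ = 31,700 L.
After draining 24% and refilling: 115 × 0.76 + 8 × 0.24 = 89.32 ppm.
Deficit to target: 103 − 89.32 = 13.68 mg/L.
As CaCO₃: 13.68 mg/L × 31,700 L = 433.7 g; ÷ 50 g/eq ÷ 2 = 4.337 mol Na₂CO₃.
Mass: 4.337 × 106 = 459.7 g.

460 g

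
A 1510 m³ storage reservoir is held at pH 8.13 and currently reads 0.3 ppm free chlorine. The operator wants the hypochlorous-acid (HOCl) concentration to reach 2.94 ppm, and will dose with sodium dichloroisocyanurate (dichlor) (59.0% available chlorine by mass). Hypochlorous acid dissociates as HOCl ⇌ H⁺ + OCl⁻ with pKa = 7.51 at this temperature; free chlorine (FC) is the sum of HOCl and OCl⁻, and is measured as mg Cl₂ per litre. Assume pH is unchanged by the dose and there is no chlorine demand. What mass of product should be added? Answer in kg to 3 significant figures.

Volume: 1510 m³ = 1,510,000 L.
[OCl⁻]/[HOCl] = 10^(pH − pKa) = 10^(8.13 − 7.51) = 4.169; fraction as HOCl = 1/(1 + 4.169) = 0.1935.
Free chlorine required for 2.94 ppm HOCl: 2.94 / 0.1935 = 15.2 ppm.
FC to add: 15.2 − 0.3 = 14.9 mg/L as Cl₂.
Cl₂ equivalent: 14.9 mg/L × 1,510,000 L = 22,490 g.
Product at 59.0% available Cl: 22,490 / 0.59 = 38,120 g.

38.1 kg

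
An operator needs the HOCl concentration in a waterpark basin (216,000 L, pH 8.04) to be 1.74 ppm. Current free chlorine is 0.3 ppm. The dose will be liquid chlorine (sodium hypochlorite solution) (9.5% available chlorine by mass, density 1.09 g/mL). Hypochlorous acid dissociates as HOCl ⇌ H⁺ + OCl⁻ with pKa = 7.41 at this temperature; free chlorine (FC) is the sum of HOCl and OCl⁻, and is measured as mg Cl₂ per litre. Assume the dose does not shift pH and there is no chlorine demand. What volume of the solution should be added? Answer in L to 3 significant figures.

[OCl⁻]/[HOCl] = 10^(pH − pKa) = 10^(8.04 − 7.41) = 4.266; fraction as HOCl = 1/(1 + 4.266) = 0.1899.
Free chlorine required for 1.74 ppm HOCl: 1.74 / 0.1899 = 9.162 ppm.
FC to add: 9.162 − 0.3 = 8.862 mg/L as Cl₂.
Cl₂ equivalent: 8.862 mg/L × 216,000 L = 1914 g.
Product at 9.5% available Cl: 1914 / 0.095 = 20,150 g.
Volume: 20,150 g ÷ 1.09 g/mL = 18,490 mL.

18.5 L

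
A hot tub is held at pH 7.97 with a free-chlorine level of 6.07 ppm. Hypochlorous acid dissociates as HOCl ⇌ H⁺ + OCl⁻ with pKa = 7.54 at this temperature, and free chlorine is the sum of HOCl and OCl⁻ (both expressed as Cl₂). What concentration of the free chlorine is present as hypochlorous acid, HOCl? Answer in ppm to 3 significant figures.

[OCl⁻]/[HOCl] = 10^(pH − pKa) = 10^(7.97 − 7.54) = 10^0.43 = 2.692.
Fraction as HOCl = 1 / (1 + 2.692) = 0.2709.
HOCl = 0.2709 × 6.07 ppm = 1.644 ppm.

1.64 ppm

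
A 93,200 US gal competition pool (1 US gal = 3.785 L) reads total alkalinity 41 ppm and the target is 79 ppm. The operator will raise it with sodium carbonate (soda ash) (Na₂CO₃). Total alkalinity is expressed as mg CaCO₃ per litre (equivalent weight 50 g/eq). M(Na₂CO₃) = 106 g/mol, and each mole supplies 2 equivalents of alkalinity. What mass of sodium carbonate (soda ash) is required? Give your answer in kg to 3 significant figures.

14.2 kg

Volume: 93,200 US gal × 3.785 L/gal = 352,762 L.
Alkalinity to add: (79 − 41) = 38 mg/L as CaCO₃ × 352,762 L = 13,400 g as CaCO₃.
Equivalents: 13,400 g ÷ 50 g/eq = 268.1 eq.
Each mole of Na₂CO₃ supplies 2 eq, so 268.1 / 2 = 134 mol.
Mass: 134 mol × 106 g/mol = 14,210 g.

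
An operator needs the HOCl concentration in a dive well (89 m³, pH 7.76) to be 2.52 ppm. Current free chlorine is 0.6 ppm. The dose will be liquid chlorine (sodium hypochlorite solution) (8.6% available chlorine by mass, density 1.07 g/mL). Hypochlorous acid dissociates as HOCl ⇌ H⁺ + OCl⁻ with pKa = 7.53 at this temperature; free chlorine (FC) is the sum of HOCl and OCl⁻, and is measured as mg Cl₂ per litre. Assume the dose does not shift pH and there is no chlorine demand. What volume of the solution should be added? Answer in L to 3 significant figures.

6.00 L

Volume: 89 m³ = 89,000 L.
[OCl⁻]/[HOCl] = 10^(pH − pKa) = 10^(7.76 − 7.53) = 1.698; fraction as HOCl = 1/(1 + 1.698) = 0.3706.
Free chlorine required for 2.52 ppm HOCl: 2.52 / 0.3706 = 6.8 ppm.
FC to add: 6.8 − 0.6 = 6.2 mg/L as Cl₂.
Cl₂ equivalent: 6.2 mg/L × 89,000 L = 551.8 g.
Product at 8.6% available Cl: 551.8 / 0.086 = 6416 g.
Volume: 6416 g ÷ 1.07 g/mL = 5996 mL.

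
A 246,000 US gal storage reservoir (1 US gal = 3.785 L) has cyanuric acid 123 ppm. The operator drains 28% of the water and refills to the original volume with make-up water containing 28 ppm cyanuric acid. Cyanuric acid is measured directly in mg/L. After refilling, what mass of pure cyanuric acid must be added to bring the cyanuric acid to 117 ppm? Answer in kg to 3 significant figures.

19.2 kg

Volume: 246,000 US gal × 3.785 L/gal = 931,110 L.
After draining 28% and refilling: 123 × 0.72 + 28 × 0.28 = 96.4 ppm.
Deficit to target: 117 − 96.4 = 20.6 mg/L.
Mass: 20.6 mg/L × 931,110 L = 19,180 g cyanuric acid.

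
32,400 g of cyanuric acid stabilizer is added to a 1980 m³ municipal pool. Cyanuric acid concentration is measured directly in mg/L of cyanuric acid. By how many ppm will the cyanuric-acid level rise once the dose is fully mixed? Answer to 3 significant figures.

16.4 ppm

Volume: 1980 m³ = 1,980,000 L.
Rise: 32,400 g / 1,980,000 L × 1000 = 16.36 mg/L.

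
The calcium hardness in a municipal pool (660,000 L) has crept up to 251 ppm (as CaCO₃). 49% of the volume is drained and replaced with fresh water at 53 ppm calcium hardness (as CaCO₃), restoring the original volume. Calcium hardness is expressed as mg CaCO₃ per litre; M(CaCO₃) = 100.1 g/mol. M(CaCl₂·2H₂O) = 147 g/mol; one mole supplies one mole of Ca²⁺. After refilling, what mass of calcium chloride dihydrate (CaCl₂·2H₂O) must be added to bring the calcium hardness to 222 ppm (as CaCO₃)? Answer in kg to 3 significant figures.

After draining 49% and refilling: 251 × 0.51 + 53 × 0.49 = 153.98 ppm.
Deficit to target: 222 − 153.98 = 68.02 mg/L.
As CaCO₃: 68.02 mg/L × 660,000 L = 44,890 g; ÷ 100.1 = 448.5 mol Ca²⁺.
Mass: 448.5 × 147 = 65,930 g.

65.9 kg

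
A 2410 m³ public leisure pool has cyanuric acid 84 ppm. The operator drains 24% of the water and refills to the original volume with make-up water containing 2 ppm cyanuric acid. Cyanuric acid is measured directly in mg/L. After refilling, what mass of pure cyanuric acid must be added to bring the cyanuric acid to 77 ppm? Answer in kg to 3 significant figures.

Volume: 2410 m³ = 2,410,000 L.
After draining 24% and refilling: 84 × 0.76 + 2 × 0.24 = 64.32 ppm.
Deficit to target: 77 − 64.32 = 12.68 mg/L.
Mass: 12.68 mg/L × 2,410,000 L = 30,560 g cyanuric acid.

30.6 kg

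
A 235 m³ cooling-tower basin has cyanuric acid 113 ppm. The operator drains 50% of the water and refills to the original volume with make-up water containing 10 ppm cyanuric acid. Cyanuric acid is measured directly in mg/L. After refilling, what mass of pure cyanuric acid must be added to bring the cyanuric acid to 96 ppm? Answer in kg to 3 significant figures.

8.11 kg

Volume: 235 m³ = 235,000 L.
After draining 50% and refilling: 113 × 0.50 + 10 × 0.50 = 61.5 ppm.
Deficit to target: 96 − 61.5 = 34.5 mg/L.
Mass: 34.5 mg/L × 235,000 L = 8108 g cyanuric acid.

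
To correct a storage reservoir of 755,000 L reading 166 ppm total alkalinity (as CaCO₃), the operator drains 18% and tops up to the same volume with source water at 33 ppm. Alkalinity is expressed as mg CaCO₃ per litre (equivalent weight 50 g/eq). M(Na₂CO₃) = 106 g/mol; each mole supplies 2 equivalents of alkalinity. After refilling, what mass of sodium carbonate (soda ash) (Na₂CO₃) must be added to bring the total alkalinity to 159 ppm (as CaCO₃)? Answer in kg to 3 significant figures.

After draining 18% and refilling: 166 × 0.82 + 33 × 0.18 = 142.06 ppm.
Deficit to target: 159 − 142.06 = 16.94 mg/L.
As CaCO₃: 16.94 mg/L × 755,000 L = 12,790 g; ÷ 50 g/eq ÷ 2 = 127.9 mol Na₂CO₃.
Mass: 127.9 × 106 = 13,560 g.

13.6 kg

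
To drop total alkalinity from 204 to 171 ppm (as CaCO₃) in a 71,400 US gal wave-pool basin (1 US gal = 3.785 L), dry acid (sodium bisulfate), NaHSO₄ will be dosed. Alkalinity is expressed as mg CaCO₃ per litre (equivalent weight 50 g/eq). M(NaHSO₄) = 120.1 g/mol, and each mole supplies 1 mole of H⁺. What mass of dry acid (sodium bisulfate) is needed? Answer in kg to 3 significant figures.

21.4 kg

Volume: 71,400 US gal × 3.785 L/gal = 270,249 L.
Alkalinity to neutralize: (204 − 171) = 33 mg/L as CaCO₃ × 270,249 L = 8918 g as CaCO₃.
Equivalents of H⁺ required: 8918 ÷ 50 g/eq = 178.4 eq = 178.4 mol NaHSO₄.
Mass of NaHSO₄: 178.4 × 120.1 = 21,420 g.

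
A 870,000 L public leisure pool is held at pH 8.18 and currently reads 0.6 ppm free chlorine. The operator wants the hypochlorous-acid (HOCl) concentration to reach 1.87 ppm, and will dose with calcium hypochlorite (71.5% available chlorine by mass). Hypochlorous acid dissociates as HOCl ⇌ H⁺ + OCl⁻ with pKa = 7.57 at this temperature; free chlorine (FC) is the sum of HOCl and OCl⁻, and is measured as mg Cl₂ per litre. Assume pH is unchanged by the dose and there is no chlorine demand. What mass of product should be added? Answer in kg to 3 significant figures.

10.8 kg

[OCl⁻]/[HOCl] = 10^(pH − pKa) = 10^(8.18 − 7.57) = 4.074; fraction as HOCl = 1/(1 + 4.074) = 0.1971.
Free chlorine required for 1.87 ppm HOCl: 1.87 / 0.1971 = 9.488 ppm.
FC to add: 9.488 − 0.6 = 8.888 mg/L as Cl₂.
Cl₂ equivalent: 8.888 mg/L × 870,000 L = 7733 g.
Product at 71.5% available Cl: 7733 / 0.715 = 10,810 g.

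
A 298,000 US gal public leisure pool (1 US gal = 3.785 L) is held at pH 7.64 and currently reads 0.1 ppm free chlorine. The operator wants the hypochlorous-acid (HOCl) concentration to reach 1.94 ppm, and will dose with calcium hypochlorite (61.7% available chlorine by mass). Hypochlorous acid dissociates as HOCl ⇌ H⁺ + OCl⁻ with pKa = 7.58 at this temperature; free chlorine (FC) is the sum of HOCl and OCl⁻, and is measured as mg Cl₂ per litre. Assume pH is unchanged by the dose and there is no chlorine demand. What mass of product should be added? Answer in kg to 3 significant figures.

7.44 kg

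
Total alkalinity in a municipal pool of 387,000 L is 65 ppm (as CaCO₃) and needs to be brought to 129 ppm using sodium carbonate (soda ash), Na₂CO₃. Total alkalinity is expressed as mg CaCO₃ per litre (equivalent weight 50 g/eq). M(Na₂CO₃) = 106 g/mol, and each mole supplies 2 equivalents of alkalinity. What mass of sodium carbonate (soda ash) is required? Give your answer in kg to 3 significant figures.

26.3 kg

Alkalinity to add: (129 − 65) = 64 mg/L as CaCO₃ × 387,000 L = 24,770 g as CaCO₃.
Equivalents: 24,770 g ÷ 50 g/eq = 495.4 eq.
Each mole of Na₂CO₃ supplies 2 eq, so 495.4 / 2 = 247.7 mol.
Mass: 247.7 mol × 106 g/mol = 26,250 g.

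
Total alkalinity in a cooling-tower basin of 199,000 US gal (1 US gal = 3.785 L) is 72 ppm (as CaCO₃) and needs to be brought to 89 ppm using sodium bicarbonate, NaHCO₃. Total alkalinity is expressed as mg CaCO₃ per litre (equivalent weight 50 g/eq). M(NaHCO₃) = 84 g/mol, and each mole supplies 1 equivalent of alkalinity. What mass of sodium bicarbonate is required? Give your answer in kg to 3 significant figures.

Volume: 199,000 US gal × 3.785 L/gal = 753,215 L.
Alkalinity to add: (89 − 72) = 17 mg/L as CaCO₃ × 753,215 L = 12,800 g as CaCO₃.
Equivalents: 12,800 g ÷ 50 g/eq = 256.1 eq.
NaHCO₃ supplies 1 eq per mole → 256.1 mol.
Mass: 256.1 mol × 84 g/mol = 21,510 g.

21.5 kg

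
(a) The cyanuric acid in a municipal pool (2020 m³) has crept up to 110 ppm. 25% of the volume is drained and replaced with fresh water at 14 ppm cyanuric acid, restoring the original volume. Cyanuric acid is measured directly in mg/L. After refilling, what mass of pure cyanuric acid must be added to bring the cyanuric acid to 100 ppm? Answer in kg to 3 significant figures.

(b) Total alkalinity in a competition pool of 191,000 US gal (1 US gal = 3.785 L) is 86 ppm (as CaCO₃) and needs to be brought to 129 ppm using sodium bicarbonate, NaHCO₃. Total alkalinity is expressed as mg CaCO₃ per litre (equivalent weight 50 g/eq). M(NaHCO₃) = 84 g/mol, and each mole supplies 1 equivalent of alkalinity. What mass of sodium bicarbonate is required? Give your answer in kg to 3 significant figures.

(a) 28.3 kg; (b) 52.2 kg

(a) Volume: 2020 m³ = 2,020,000 L.
(a) After draining 25% and refilling: 110 × 0.75 + 14 × 0.25 = 86 ppm.
(a) Deficit to target: 100 − 86 = 14 mg/L.
(a) Mass: 14 mg/L × 2,020,000 L = 28,280 g cyanuric acid.

(b) Volume: 191,000 US gal × 3.785 L/gal = 722,935 L.
(b) Alkalinity to add: (129 − 86) = 43 mg/L as CaCO₃ × 722,935 L = 31,090 g as CaCO₃.
(b) Equivalents: 31,090 g ÷ 50 g/eq = 621.7 eq.
(b) NaHCO₃ supplies 1 eq per mole → 621.7 mol.
(b) Mass: 621.7 mol × 84 g/mol = 52,220 g.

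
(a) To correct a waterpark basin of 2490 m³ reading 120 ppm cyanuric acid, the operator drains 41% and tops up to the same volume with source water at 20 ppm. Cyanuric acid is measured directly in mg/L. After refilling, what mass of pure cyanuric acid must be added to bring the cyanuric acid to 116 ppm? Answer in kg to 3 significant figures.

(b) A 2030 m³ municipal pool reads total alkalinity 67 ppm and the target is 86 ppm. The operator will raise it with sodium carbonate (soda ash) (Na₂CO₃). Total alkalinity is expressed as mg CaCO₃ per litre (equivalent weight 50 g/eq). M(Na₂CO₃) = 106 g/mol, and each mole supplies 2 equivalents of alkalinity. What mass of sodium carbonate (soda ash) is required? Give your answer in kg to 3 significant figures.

(a) Volume: 2490 m³ = 2,490,000 L.
(a) After draining 41% and refilling: 120 × 0.59 + 20 × 0.41 = 79 ppm.
(a) Deficit to target: 116 − 79 = 37 mg/L.
(a) Mass: 37 mg/L × 2,490,000 L = 92,130 g cyanuric acid.

(b) Volume: 2030 m³ = 2,030,000 L.
(b) Alkalinity to add: (86 − 67) = 19 mg/L as CaCO₃ × 2,030,000 L = 38,570 g as CaCO₃.
(b) Equivalents: 38,570 g ÷ 50 g/eq = 771.4 eq.
(b) Each mole of Na₂CO₃ supplies 2 eq, so 771.4 / 2 = 385.7 mol.
(b) Mass: 385.7 mol × 106 g/mol = 40,880 g.

(a) 92.1 kg; (b) 40.9 kg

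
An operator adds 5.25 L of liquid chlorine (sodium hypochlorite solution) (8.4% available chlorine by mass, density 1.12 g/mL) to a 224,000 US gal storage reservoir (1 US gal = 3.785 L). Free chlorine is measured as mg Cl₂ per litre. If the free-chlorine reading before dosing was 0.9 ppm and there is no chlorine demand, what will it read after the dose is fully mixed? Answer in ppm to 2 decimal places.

Volume: 224,000 US gal × 3.785 L/gal = 847,840 L.
Mass of solution: 5.25 L × 1000 mL/L × 1.12 g/mL = 5880 g.
Available chlorine delivered: 5880 g × 0.084 = 493.9 g as Cl₂.
Concentration rise: 493.9 g / 847,840 L = 0.5826 mg/L = 0.58 ppm.
Final FC: 0.9 + 0.58 = 1.48 ppm.

1.48 ppm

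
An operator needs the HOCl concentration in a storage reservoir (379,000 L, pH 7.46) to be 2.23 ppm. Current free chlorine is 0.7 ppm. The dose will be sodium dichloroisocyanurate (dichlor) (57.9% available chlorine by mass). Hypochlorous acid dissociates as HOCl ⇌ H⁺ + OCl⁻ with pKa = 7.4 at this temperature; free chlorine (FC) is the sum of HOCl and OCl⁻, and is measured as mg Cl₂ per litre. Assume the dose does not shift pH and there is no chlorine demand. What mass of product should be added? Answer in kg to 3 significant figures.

2.68 kg

[OCl⁻]/[HOCl] = 10^(pH − pKa) = 10^(7.46 − 7.4) = 1.148; fraction as HOCl = 1/(1 + 1.148) = 0.4655.
Free chlorine required for 2.23 ppm HOCl: 2.23 / 0.4655 = 4.79 ppm.
FC to add: 4.79 − 0.7 = 4.09 mg/L as Cl₂.
Cl₂ equivalent: 4.09 mg/L × 379,000 L = 1550 g.
Product at 57.9% available Cl: 1550 / 0.579 = 2677 g.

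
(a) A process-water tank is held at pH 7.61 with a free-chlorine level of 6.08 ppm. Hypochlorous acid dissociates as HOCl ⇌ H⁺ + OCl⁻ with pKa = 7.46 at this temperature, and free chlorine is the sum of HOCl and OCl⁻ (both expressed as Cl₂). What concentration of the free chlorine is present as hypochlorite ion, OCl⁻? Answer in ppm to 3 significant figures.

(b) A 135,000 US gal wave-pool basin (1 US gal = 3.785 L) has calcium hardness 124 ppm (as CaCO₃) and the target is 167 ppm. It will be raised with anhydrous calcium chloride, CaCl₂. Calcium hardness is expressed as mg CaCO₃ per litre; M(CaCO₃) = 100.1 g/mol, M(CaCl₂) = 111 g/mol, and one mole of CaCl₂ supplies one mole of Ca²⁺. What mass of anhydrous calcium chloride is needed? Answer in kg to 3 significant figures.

(a) 3.56 ppm; (b) 24.4 kg

(a) [OCl⁻]/[HOCl] = 10^(pH − pKa) = 10^(7.61 − 7.46) = 10^0.15 = 1.413.
(a) Fraction as HOCl = 1 / (1 + 1.413) = 0.4145.
(a) OCl⁻ = (1 − 0.4145) × 6.08 ppm = 3.56 ppm.

(b) Volume: 135,000 US gal × 3.785 L/gal = 510,975 L.
(b) Hardness to add: (167 − 124) = 43 mg/L as CaCO₃ × 510,975 L = 21,970 g as CaCO₃.
(b) Moles of Ca²⁺ (1 mol Ca²⁺ ≡ 1 mol CaCO₃): 21,970 / 100.1 g/mol = 219.5 mol.
(b) Mass of CaCl₂: 219.5 × 111 = 24,360 g.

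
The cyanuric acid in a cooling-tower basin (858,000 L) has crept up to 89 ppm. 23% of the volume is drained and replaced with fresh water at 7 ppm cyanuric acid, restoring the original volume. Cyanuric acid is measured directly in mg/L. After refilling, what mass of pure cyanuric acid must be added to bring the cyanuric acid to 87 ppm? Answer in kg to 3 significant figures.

14.5 kg

After draining 23% and refilling: 89 × 0.77 + 7 × 0.23 = 70.14 ppm.
Deficit to target: 87 − 70.14 = 16.86 mg/L.
Mass: 16.86 mg/L × 858,000 L = 14,470 g cyanuric acid.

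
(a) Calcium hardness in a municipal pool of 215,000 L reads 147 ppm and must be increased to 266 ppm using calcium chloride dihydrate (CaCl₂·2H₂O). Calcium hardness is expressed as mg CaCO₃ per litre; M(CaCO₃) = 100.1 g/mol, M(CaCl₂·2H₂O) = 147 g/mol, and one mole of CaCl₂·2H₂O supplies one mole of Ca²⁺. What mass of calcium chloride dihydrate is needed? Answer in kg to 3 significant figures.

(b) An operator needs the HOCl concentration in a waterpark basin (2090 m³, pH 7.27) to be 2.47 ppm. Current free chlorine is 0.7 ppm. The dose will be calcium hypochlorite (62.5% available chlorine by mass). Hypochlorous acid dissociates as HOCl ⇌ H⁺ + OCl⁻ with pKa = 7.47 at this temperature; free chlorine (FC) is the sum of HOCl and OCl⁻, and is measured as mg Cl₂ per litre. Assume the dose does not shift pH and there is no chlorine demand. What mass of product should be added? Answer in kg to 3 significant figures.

(a) 37.6 kg; (b) 11.1 kg

(a) Hardness to add: (266 − 147) = 119 mg/L as CaCO₃ × 215,000 L = 25,580 g as CaCO₃.
(a) Moles of Ca²⁺ (1 mol Ca²⁺ ≡ 1 mol CaCO₃): 25,580 / 100.1 g/mol = 255.6 mol.
(a) Mass of CaCl₂·2H₂O: 255.6 × 147 = 37,570 g.

(b) Volume: 2090 m³ = 2,090,000 L.
(b) [OCl⁻]/[HOCl] = 10^(pH − pKa) = 10^(7.27 − 7.47) = 0.631; fraction as HOCl = 1/(1 + 0.631) = 0.6131.
(b) Free chlorine required for 2.47 ppm HOCl: 2.47 / 0.6131 = 4.028 ppm.
(b) FC to add: 4.028 − 0.7 = 3.328 mg/L as Cl₂.
(b) Cl₂ equivalent: 3.328 mg/L × 2,090,000 L = 6956 g.
(b) Product at 62.5% available Cl: 6956 / 0.625 = 11,130 g.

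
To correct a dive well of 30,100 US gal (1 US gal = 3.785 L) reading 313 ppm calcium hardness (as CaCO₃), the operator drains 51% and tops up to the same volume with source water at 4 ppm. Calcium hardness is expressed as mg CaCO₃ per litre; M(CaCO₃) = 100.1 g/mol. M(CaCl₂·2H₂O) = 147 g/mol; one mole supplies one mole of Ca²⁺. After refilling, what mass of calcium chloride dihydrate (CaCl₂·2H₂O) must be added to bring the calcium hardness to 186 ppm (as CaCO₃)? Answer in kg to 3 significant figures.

Volume: 30,100 US gal × 3.785 L/gal = 113,928 L.
After draining 51% and refilling: 313 × 0.49 + 4 × 0.51 = 155.41 ppm.
Deficit to target: 186 − 155.41 = 30.59 mg/L.
As CaCO₃: 30.59 mg/L × 113,928 L = 3485 g; ÷ 100.1 = 34.82 mol Ca²⁺.
Mass: 34.82 × 147 = 5118 g.

5.12 kg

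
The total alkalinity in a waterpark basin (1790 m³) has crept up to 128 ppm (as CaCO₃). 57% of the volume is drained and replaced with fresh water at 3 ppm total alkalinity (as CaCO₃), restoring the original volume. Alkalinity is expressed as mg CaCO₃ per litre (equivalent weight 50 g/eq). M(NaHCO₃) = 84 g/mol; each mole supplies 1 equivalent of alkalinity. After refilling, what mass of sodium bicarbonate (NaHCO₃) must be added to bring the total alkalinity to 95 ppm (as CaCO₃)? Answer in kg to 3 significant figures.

115 kg

Volume: 1790 m³ = 1,790,000 L.
After draining 57% and refilling: 128 × 0.43 + 3 × 0.57 = 56.75 ppm.
Deficit to target: 95 − 56.75 = 38.25 mg/L.
As CaCO₃: 38.25 mg/L × 1,790,000 L = 68,470 g; ÷ 50 g/eq ÷ 1 = 1369 mol NaHCO₃.
Mass: 1369 × 84 = 115,000 g.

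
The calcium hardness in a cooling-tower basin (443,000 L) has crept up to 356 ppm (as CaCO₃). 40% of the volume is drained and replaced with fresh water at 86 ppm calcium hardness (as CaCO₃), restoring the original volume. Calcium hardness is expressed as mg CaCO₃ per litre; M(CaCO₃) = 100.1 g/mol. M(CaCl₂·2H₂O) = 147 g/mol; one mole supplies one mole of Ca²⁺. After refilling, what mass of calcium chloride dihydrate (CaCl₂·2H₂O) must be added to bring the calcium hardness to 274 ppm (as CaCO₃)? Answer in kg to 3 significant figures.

16.9 kg

After draining 40% and refilling: 356 × 0.60 + 86 × 0.40 = 248 ppm.
Deficit to target: 274 − 248 = 26 mg/L.
As CaCO₃: 26 mg/L × 443,000 L = 11,520 g; ÷ 100.1 = 115.1 mol Ca²⁺.
Mass: 115.1 × 147 = 16,910 g.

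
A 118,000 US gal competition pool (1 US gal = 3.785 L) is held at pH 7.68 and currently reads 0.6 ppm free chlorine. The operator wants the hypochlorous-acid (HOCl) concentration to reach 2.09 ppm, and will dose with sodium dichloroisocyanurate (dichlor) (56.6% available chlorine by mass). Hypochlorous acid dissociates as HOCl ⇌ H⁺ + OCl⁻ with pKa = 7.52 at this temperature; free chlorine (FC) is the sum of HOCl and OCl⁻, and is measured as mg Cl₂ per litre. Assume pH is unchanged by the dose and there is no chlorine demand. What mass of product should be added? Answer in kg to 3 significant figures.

Volume: 118,000 US gal × 3.785 L/gal = 446,630 L.
[OCl⁻]/[HOCl] = 10^(pH − pKa) = 10^(7.68 − 7.52) = 1.445; fraction as HOCl = 1/(1 + 1.445) = 0.4089.
Free chlorine required for 2.09 ppm HOCl: 2.09 / 0.4089 = 5.111 ppm.
FC to add: 5.111 − 0.6 = 4.511 mg/L as Cl₂.
Cl₂ equivalent: 4.511 mg/L × 446,630 L = 2015 g.
Product at 56.6% available Cl: 2015 / 0.566 = 3560 g.

3.56 kg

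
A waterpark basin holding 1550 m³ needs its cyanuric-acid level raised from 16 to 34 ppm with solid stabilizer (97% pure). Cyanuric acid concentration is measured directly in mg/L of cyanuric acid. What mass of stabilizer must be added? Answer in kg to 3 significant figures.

28.8 kg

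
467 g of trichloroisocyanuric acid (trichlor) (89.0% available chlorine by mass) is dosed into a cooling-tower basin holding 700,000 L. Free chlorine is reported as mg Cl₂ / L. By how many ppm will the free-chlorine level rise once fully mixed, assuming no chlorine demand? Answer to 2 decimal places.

0.59 ppm

Available chlorine delivered: 467 g × 0.89 = 415.6 g as Cl₂.
Concentration rise: 415.6 g / 700,000 L = 0.5938 mg/L = 0.59 ppm.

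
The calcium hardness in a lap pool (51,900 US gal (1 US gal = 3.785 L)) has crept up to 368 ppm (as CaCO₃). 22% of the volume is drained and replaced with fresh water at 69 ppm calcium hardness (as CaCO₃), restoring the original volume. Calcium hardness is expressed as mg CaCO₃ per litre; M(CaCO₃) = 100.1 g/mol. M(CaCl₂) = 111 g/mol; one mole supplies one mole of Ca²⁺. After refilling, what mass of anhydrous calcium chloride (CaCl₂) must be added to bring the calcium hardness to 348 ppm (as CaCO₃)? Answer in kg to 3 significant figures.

9.97 kg

Volume: 51,900 US gal × 3.785 L/gal = 196,442 L.
After draining 22% and refilling: 368 × 0.78 + 69 × 0.22 = 302.22 ppm.
Deficit to target: 348 − 302.22 = 45.78 mg/L.
As CaCO₃: 45.78 mg/L × 196,442 L = 8993 g; ÷ 100.1 = 89.84 mol Ca²⁺.
Mass: 89.84 × 111 = 9972 g.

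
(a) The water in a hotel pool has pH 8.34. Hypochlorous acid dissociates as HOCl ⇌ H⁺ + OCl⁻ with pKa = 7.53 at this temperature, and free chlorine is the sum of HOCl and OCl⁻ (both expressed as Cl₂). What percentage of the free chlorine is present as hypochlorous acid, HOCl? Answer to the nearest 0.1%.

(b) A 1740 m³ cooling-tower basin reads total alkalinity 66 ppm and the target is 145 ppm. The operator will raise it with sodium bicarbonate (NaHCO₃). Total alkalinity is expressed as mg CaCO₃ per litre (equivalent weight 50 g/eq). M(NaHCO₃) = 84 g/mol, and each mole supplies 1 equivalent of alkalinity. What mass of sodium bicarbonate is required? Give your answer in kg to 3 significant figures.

(a) 13.4%; (b) 231 kg

(a) [OCl⁻]/[HOCl] = 10^(pH − pKa) = 10^(8.34 − 7.53) = 10^0.81 = 6.457.
(a) Fraction as HOCl = 1 / (1 + 6.457) = 0.1341.

(b) Volume: 1740 m³ = 1,740,000 L.
(b) Alkalinity to add: (145 − 66) = 79 mg/L as CaCO₃ × 1,740,000 L = 137,500 g as CaCO₃.
(b) Equivalents: 137,500 g ÷ 50 g/eq = 2749 eq.
(b) NaHCO₃ supplies 1 eq per mole → 2749 mol.
(b) Mass: 2749 mol × 84 g/mol = 230,900 g.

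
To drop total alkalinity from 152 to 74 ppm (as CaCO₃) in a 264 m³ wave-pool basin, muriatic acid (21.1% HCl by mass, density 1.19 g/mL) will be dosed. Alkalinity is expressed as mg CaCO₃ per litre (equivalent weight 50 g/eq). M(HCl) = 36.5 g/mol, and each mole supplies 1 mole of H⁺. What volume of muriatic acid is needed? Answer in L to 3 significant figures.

Volume: 264 m³ = 264,000 L.
Alkalinity to neutralize: (152 − 74) = 78 mg/L as CaCO₃ × 264,000 L = 20,590 g as CaCO₃.
Equivalents of H⁺ required: 20,590 ÷ 50 g/eq = 411.8 eq = 411.8 mol HCl.
Mass of HCl: 411.8 × 36.5 = 15,030 g.
Mass of 21.1% solution: 15,030 / 0.211 = 71,240 g.
Volume: 71,240 g ÷ 1.19 g/mL = 59,870 mL.

59.9 L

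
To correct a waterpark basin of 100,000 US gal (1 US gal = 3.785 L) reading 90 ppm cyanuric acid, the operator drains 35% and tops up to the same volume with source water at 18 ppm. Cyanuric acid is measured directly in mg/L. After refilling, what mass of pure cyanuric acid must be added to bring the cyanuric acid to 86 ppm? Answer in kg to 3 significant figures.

8.02 kg

Volume: 100,000 US gal × 3.785 L/gal = 378,500 L.
After draining 35% and refilling: 90 × 0.65 + 18 × 0.35 = 64.8 ppm.
Deficit to target: 86 − 64.8 = 21.2 mg/L.
Mass: 21.2 mg/L × 378,500 L = 8024 g cyanuric acid.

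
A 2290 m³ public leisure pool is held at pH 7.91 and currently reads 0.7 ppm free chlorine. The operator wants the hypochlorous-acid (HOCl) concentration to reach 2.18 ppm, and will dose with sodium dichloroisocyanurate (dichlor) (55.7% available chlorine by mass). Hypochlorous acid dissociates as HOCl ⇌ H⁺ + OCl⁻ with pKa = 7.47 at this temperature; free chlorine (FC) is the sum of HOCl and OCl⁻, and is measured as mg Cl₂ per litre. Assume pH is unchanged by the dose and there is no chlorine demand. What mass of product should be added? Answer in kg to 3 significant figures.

30.8 kg

Volume: 2290 m³ = 2,290,000 L.
[OCl⁻]/[HOCl] = 10^(pH − pKa) = 10^(7.91 − 7.47) = 2.754; fraction as HOCl = 1/(1 + 2.754) = 0.2664.
Free chlorine required for 2.18 ppm HOCl: 2.18 / 0.2664 = 8.184 ppm.
FC to add: 8.184 − 0.7 = 7.484 mg/L as Cl₂.
Cl₂ equivalent: 7.484 mg/L × 2,290,000 L = 17,140 g.
Product at 55.7% available Cl: 17,140 / 0.557 = 30,770 g.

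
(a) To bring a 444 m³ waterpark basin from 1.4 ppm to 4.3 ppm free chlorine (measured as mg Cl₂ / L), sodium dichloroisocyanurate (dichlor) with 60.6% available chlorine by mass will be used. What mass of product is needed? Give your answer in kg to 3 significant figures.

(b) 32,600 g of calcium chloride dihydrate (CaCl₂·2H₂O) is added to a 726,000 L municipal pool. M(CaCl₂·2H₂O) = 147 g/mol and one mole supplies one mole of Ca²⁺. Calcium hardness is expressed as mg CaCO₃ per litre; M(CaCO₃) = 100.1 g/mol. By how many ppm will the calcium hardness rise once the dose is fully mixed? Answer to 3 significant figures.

(a) Volume: 444 m³ = 444,000 L.
(a) Chlorine deficit: 4.3 − 1.4 = 2.9 ppm = 2.9 mg/L as Cl₂.
(a) Cl₂ equivalent needed: 2.9 mg/L × 444,000 L = 1,288,000 mg = 1288 g.
(a) Product at 60.6% available chlorine: 1288 / 0.606 = 2125 g.

(b) Moles of Ca²⁺: 32,600 g ÷ 147 g/mol = 221.8 mol.
(b) As CaCO₃: 221.8 mol × 100.1 g/mol = 22,200 g.
(b) Rise: 22,200 g / 726,000 L × 1000 = 30.58 mg/L.

(a) 2.12 kg; (b) 30.6 ppm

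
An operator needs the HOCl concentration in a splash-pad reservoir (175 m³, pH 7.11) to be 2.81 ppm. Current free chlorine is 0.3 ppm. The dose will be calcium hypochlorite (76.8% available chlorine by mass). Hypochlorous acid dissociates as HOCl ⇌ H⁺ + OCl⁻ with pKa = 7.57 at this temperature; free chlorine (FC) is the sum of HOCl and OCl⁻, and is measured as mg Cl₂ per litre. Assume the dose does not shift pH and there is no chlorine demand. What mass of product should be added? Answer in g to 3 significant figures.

794 g

Volume: 175 m³ = 175,000 L.
[OCl⁻]/[HOCl] = 10^(pH − pKa) = 10^(7.11 − 7.57) = 0.3467; fraction as HOCl = 1/(1 + 0.3467) = 0.7425.
Free chlorine required for 2.81 ppm HOCl: 2.81 / 0.7425 = 3.784 ppm.
FC to add: 3.784 − 0.3 = 3.484 mg/L as Cl₂.
Cl₂ equivalent: 3.484 mg/L × 175,000 L = 609.8 g.
Product at 76.8% available Cl: 609.8 / 0.768 = 794 g.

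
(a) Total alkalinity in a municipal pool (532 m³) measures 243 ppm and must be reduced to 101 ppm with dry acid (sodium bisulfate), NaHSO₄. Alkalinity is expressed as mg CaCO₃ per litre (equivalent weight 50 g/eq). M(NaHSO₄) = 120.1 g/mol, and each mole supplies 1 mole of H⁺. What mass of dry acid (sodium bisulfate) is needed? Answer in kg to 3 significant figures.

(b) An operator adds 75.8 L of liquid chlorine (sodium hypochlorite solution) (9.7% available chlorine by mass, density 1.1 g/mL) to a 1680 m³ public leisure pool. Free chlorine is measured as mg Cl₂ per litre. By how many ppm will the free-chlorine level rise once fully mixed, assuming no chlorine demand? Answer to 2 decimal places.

(a) 181 kg; (b) 4.81 ppm

(a) Volume: 532 m³ = 532,000 L.
(a) Alkalinity to neutralize: (243 − 101) = 142 mg/L as CaCO₃ × 532,000 L = 75,540 g as CaCO₃.
(a) Equivalents of H⁺ required: 75,540 ÷ 50 g/eq = 1511 eq = 1511 mol NaHSO₄.
(a) Mass of NaHSO₄: 1511 × 120.1 = 181,500 g.

(b) Volume: 1680 m³ = 1,680,000 L.
(b) Mass of solution: 75.8 L × 1000 mL/L × 1.1 g/mL = 83,380 g.
(b) Available chlorine delivered: 83,380 g × 0.097 = 8088 g as Cl₂.
(b) Concentration rise: 8088 g / 1,680,000 L = 4.814 mg/L = 4.81 ppm.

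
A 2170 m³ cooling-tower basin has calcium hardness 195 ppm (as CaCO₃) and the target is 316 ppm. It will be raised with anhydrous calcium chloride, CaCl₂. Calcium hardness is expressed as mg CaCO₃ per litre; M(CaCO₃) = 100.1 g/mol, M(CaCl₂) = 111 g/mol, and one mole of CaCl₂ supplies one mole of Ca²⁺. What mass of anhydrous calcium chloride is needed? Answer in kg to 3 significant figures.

Volume: 2170 m³ = 2,170,000 L.
Hardness to add: (316 − 195) = 121 mg/L as CaCO₃ × 2,170,000 L = 262,600 g as CaCO₃.
Moles of Ca²⁺ (1 mol Ca²⁺ ≡ 1 mol CaCO₃): 262,600 / 100.1 g/mol = 2623 mol.
Mass of CaCl₂: 2623 × 111 = 291,200 g.

291 kg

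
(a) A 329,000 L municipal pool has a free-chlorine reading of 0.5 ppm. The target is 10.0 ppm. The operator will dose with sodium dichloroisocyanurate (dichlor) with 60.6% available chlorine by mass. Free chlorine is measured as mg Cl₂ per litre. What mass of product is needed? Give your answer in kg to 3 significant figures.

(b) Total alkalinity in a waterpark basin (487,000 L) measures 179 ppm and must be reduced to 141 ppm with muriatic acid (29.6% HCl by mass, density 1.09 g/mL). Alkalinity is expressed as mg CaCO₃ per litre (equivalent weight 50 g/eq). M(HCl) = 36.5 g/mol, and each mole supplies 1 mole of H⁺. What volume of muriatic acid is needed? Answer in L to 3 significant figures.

(a) Chlorine deficit: 10.0 − 0.5 = 9.5 ppm = 9.5 mg/L as Cl₂.
(a) Cl₂ equivalent needed: 9.5 mg/L × 329,000 L = 3,126,000 mg = 3126 g.
(a) Product at 60.6% available chlorine: 3126 / 0.606 = 5158 g.

(b) Alkalinity to neutralize: (179 − 141) = 38 mg/L as CaCO₃ × 487,000 L = 18,510 g as CaCO₃.
(b) Equivalents of H⁺ required: 18,510 ÷ 50 g/eq = 370.1 eq = 370.1 mol HCl.
(b) Mass of HCl: 370.1 × 36.5 = 13,510 g.
(b) Mass of 29.6% solution: 13,510 / 0.296 = 45,640 g.
(b) Volume: 45,640 g ÷ 1.09 g/mL = 41,870 mL.

(a) 5.16 kg; (b) 41.9 L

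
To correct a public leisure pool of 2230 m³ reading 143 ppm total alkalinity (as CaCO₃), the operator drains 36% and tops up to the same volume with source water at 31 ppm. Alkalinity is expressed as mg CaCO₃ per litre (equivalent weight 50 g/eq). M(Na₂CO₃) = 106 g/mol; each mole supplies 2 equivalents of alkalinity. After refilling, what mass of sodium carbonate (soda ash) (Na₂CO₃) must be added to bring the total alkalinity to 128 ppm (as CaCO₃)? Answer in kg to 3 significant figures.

59.9 kg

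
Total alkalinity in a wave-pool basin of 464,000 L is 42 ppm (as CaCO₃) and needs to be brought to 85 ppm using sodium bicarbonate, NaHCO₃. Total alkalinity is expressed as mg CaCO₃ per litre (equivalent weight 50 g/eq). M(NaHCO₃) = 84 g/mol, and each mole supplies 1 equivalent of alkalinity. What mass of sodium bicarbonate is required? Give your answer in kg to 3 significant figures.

Alkalinity to add: (85 − 42) = 43 mg/L as CaCO₃ × 464,000 L = 19,950 g as CaCO₃.
Equivalents: 19,950 g ÷ 50 g/eq = 399 eq.
NaHCO₃ supplies 1 eq per mole → 399 mol.
Mass: 399 mol × 84 g/mol = 33,520 g.

33.5 kg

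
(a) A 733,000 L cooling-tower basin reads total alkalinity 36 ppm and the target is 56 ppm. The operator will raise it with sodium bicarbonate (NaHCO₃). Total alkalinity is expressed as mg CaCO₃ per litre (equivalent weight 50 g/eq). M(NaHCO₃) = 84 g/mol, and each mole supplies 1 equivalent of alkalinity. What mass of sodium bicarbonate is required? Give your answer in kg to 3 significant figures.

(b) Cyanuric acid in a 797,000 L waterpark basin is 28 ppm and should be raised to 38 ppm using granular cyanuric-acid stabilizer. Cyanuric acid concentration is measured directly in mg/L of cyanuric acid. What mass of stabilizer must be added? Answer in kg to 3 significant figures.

(a) 24.6 kg; (b) 7.97 kg

(a) Alkalinity to add: (56 − 36) = 20 mg/L as CaCO₃ × 733,000 L = 14,660 g as CaCO₃.
(a) Equivalents: 14,660 g ÷ 50 g/eq = 293.2 eq.
(a) NaHCO₃ supplies 1 eq per mole → 293.2 mol.
(a) Mass: 293.2 mol × 84 g/mol = 24,630 g.

(b) CYA to add: (38 − 28) = 10 mg/L × 797,000 L = 7970 g cyanuric acid.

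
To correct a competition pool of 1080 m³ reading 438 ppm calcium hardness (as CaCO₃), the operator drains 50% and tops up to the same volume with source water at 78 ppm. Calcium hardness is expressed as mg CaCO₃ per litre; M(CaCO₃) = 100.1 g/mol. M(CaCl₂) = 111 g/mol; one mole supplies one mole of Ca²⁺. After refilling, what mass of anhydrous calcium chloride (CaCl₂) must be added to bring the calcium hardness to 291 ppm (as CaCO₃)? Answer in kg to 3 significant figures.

39.5 kg

Volume: 1080 m³ = 1,080,000 L.
After draining 50% and refilling: 438 × 0.50 + 78 × 0.50 = 258 ppm.
Deficit to target: 291 − 258 = 33 mg/L.
As CaCO₃: 33 mg/L × 1,080,000 L = 35,640 g; ÷ 100.1 = 356 mol Ca²⁺.
Mass: 356 × 111 = 39,520 g.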